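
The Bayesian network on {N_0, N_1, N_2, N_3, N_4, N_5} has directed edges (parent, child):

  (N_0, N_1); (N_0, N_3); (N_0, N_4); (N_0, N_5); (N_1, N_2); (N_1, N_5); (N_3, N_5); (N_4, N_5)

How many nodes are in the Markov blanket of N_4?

N_4 has parent N_0.
Ch(N_4) = {N_5}.
Other parents of N_4's children:
  N_5's other parents are N_0, N_1, N_3.
MB(N_4) = {N_0, N_1, N_3, N_5}, which has 4 nodes.

4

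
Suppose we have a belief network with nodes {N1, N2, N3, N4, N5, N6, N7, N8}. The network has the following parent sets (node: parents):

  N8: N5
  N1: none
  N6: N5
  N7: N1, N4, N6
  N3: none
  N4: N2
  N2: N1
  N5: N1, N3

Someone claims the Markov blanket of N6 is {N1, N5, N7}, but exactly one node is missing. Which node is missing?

N6 has parent N5.
N6 has child N7.
Parents of each child, excluding N6:
  N7: N1, N4
MB(N6) = {N1, N4, N5, N7}.
Comparing with the claimed set, N4 is missing.

N4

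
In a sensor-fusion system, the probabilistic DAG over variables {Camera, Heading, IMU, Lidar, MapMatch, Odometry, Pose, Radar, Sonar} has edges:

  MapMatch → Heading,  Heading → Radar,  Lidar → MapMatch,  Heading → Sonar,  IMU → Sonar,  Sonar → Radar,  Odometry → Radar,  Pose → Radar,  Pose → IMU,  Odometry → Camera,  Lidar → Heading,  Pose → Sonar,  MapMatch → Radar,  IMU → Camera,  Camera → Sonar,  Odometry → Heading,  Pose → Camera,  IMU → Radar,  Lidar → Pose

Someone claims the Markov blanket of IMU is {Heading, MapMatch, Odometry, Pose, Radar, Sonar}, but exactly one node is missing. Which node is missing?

Camera

IMU has parent Pose.
Ch(IMU) = {Camera, Radar, Sonar}.
Other parents of IMU's children:
  parents(Camera) \ {IMU} = {Odometry, Pose}.
  Sonar's other parents are Camera, Heading, Pose.
  Radar's other parents are Heading, MapMatch, Odometry, Pose, Sonar.
MB(IMU) = {Camera, Heading, MapMatch, Odometry, Pose, Radar, Sonar}.
Comparing with the claimed set, Camera is missing.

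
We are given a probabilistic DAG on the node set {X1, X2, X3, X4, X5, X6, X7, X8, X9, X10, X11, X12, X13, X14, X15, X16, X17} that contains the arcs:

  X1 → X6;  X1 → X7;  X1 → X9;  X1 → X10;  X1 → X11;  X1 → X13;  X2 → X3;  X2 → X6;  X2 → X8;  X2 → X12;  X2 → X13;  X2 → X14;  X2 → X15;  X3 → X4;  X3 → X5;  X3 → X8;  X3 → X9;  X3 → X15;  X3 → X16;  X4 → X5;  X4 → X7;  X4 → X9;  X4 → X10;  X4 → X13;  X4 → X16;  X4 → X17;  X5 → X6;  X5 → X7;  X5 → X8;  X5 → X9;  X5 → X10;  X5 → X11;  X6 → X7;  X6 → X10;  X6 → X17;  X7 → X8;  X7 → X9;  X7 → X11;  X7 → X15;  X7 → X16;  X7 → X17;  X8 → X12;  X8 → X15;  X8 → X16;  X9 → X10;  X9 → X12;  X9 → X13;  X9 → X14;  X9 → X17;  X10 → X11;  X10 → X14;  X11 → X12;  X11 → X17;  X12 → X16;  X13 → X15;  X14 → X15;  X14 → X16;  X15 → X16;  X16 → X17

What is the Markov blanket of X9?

X9's parents: X1, X3, X4, X5, X7.
X9's children: X10, X12, X13, X14, X17.
Parents of each child, excluding X9:
  X10: X1, X4, X5, X6
  X12: X2, X8, X11
  X13: X1, X2, X4
  X14: X2, X10
  X17: X4, X6, X7, X11, X16
MB(X9) = {X1, X2, X3, X4, X5, X6, X7, X8, X10, X11, X12, X13, X14, X16, X17}.

{X1, X2, X3, X4, X5, X6, X7, X8, X10, X11, X12, X13, X14, X16, X17}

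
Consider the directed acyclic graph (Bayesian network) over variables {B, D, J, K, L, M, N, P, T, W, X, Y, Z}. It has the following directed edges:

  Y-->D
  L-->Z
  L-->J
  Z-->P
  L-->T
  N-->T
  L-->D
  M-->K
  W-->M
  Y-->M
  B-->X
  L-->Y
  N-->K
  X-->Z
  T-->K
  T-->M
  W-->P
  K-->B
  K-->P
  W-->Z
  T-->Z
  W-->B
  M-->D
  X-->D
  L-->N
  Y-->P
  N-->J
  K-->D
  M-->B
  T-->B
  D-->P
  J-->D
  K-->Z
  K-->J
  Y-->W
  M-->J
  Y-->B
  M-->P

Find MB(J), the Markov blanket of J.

{D, K, L, M, N, X, Y}

The Markov blanket of a node is its parents, its children, and the other parents of its children.
J has parents K, L, M, N.
Children of J: D.
For each child, the remaining parents (spouses of J):
  D also has parents K, L, M, X, Y.
So the Markov blanket of J is {D, K, L, M, N, X, Y}.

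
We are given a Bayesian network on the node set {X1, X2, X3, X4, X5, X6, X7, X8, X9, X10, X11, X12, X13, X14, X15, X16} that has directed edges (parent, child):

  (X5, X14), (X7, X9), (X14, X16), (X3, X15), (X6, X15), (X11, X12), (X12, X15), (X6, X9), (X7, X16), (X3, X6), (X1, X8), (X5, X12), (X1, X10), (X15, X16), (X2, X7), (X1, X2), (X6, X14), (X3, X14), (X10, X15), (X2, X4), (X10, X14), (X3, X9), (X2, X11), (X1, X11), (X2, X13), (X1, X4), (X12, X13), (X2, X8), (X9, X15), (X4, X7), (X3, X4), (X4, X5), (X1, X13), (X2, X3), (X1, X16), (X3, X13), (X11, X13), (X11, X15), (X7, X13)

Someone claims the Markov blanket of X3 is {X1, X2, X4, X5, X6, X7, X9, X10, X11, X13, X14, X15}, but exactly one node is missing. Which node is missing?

X12

X3's parents: X2.
Children of X3: X4, X6, X9, X13, X14, X15.
Other parents of X3's children:
  X4's other parents are X1, X2.
  X6: no additional parents.
  parents(X9) \ {X3} = {X6, X7}.
  parents(X13) \ {X3} = {X1, X2, X7, X11, X12}.
  X14 also has parents X5, X6, X10.
  X15 also has parents X6, X9, X10, X11, X12.
MB(X3) = {X1, X2, X4, X5, X6, X7, X9, X10, X11, X12, X13, X14, X15}.
Comparing with the claimed set, X12 is missing.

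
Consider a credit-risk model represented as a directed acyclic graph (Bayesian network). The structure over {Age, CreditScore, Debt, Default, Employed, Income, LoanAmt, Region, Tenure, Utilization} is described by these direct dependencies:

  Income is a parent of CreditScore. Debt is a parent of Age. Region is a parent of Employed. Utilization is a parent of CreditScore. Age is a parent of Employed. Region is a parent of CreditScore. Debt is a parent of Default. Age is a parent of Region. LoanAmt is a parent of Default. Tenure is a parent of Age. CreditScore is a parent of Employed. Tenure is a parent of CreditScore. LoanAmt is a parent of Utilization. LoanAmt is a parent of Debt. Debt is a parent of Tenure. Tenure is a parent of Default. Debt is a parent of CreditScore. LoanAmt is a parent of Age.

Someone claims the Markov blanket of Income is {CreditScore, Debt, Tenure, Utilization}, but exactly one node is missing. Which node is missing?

Recall MB(v) = parents ∪ children ∪ spouses, where spouses are the other parents of v's children.
Pa(Income) = {}.
Income has child CreditScore.
Co-parents of Income (other parents of its children):
  CreditScore's other parents are Debt, Region, Tenure, Utilization.
MB(Income) = {CreditScore, Debt, Region, Tenure, Utilization}.
Comparing with the claimed set, Region is missing.

Region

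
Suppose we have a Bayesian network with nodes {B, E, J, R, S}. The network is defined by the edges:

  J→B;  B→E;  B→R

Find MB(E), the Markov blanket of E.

{B}

Pa(E) = {B}.
E's children: none.
E has no children, so there are no co-parents.
Taking the union gives {B}.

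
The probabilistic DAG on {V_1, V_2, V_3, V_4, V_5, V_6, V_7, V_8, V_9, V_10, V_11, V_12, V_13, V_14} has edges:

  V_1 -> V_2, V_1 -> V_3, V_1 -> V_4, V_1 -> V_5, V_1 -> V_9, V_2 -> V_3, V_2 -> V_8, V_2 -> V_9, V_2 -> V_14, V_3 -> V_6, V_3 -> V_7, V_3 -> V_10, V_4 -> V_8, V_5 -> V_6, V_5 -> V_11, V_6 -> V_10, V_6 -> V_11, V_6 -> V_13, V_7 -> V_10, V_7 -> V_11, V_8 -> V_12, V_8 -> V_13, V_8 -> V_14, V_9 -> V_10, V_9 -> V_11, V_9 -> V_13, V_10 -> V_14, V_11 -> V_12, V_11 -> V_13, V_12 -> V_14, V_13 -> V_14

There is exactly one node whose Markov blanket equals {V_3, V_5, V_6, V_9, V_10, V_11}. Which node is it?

The target node must have every member of {V_3, V_5, V_6, V_9, V_10, V_11} as a parent, child, or co-parent, and no others.
Parents of V_7: V_3; children: V_10, V_11; co-parents: V_3, V_5, V_6, V_9.
These exactly cover the given set, so the node is V_7.

V_7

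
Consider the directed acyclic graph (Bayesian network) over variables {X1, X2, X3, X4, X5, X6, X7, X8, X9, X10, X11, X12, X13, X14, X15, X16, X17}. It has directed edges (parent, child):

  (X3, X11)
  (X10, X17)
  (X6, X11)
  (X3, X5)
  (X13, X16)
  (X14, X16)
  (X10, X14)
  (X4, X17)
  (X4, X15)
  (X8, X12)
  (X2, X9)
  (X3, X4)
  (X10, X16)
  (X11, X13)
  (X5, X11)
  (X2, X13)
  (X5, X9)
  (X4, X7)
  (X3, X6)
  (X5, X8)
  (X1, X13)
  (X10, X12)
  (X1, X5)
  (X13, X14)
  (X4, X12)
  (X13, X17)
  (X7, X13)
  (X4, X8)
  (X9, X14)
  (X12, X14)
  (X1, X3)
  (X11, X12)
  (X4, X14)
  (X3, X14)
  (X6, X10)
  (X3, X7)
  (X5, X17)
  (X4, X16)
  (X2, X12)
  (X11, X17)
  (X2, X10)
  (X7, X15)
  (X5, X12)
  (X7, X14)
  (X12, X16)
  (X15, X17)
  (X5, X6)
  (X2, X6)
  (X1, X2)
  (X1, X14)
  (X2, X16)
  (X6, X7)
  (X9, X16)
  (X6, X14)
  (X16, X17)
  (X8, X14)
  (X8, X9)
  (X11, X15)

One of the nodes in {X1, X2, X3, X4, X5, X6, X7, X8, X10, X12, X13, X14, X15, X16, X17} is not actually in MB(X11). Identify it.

X11 has parents X3, X5, X6.
X11's children: X12, X13, X15, X17.
Other parents of X11's children:
  X12: X2, X4, X5, X8, X10
  X13: X1, X2, X7
  X15: X4, X7
  X17: X4, X5, X10, X13, X15, X16
MB(X11) = {X1, X2, X3, X4, X5, X6, X7, X8, X10, X12, X13, X15, X16, X17}.
X14 is neither a parent, child, nor co-parent of X11, so it does not belong.

X14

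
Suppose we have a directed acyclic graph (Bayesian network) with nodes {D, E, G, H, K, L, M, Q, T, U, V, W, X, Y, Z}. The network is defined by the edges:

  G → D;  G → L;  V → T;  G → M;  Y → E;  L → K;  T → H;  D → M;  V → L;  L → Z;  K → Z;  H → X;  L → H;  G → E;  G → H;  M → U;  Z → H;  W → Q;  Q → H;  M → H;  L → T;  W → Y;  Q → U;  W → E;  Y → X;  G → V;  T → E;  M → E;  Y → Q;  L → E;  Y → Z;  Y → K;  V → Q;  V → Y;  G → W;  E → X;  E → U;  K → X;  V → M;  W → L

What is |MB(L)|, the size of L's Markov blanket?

The Markov blanket of a node is its parents, its children, and the other parents of its children.
L's parents: G, V, W.
L's children: E, H, K, T, Z.
Co-parents of L (other parents of its children):
  parents(K) \ {L} = {Y}.
  Z also has parents K, Y.
  parents(T) \ {L} = {V}.
  E also has parents G, M, T, W, Y.
  H also has parents G, M, Q, T, Z.
MB(L) = {E, G, H, K, M, Q, T, V, W, Y, Z}, which has 11 nodes.

11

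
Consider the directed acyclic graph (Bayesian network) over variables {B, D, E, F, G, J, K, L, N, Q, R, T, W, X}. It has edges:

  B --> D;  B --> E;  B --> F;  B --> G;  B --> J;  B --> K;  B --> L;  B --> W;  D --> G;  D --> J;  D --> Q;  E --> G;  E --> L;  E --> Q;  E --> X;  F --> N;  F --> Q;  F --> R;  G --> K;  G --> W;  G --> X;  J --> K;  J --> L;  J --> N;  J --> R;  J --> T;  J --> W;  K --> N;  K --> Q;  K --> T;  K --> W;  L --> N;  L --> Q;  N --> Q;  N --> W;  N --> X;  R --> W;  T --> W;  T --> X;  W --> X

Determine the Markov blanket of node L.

A node's Markov blanket = Pa ∪ Ch ∪ (parents of Ch other than the node itself).
L has parents B, E, J.
Ch(L) = {N, Q}.
For each child, the remaining parents (spouses of L):
  N's other parents are F, J, K.
  Q's other parents are D, E, F, K, N.
Union: {B, E, J} ∪ {N, Q} ∪ {D, E, F, J, K, N} = {B, D, E, F, J, K, N, Q}.

{B, D, E, F, J, K, N, Q}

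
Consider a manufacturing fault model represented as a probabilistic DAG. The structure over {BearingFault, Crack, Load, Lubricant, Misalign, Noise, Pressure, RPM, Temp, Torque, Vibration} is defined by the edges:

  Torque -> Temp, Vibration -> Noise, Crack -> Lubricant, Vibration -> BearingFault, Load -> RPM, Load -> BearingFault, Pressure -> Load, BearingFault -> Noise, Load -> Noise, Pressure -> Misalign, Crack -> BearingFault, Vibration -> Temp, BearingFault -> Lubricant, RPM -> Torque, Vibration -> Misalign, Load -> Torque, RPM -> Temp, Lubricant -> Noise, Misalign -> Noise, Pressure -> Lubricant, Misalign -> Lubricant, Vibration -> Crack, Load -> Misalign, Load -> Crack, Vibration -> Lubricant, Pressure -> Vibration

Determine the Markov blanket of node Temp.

{RPM, Torque, Vibration}

The Markov blanket of a node is its parents, its children, and the other parents of its children.
Pa(Temp) = {RPM, Torque, Vibration}.
Ch(Temp) = {}.
Temp has no children, so there are no co-parents.
Taking the union gives {RPM, Torque, Vibration}.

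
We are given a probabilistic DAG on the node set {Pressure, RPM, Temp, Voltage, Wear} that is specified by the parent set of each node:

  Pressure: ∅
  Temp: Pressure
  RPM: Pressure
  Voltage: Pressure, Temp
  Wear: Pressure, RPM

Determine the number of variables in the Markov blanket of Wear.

The Markov blanket of a node is its parents, its children, and the other parents of its children.
Wear's children: none.
Parents of Wear: Pressure, RPM.
With no children, Wear has no spouses; the co-parent set is empty.
MB(Wear) = {Pressure, RPM}, which has 2 nodes.

2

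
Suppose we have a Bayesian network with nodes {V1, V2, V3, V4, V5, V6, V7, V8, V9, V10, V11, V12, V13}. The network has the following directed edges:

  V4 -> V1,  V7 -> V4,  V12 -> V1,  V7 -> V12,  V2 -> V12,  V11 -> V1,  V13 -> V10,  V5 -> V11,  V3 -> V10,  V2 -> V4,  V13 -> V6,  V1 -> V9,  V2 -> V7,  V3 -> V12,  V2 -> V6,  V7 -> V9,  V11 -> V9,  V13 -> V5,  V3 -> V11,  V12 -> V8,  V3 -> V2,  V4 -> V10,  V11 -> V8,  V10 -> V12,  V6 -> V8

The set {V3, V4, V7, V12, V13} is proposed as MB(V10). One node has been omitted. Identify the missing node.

By definition, MB(V10) is built from V10's parents, V10's children, and the co-parents of V10.
V10's children: V12.
Parents of V10: V3, V4, V13.
Co-parents of V10 (other parents of its children):
  V12's other parents are V2, V3, V7.
MB(V10) = {V2, V3, V4, V7, V12, V13}.
Comparing with the claimed set, V2 is missing.

V2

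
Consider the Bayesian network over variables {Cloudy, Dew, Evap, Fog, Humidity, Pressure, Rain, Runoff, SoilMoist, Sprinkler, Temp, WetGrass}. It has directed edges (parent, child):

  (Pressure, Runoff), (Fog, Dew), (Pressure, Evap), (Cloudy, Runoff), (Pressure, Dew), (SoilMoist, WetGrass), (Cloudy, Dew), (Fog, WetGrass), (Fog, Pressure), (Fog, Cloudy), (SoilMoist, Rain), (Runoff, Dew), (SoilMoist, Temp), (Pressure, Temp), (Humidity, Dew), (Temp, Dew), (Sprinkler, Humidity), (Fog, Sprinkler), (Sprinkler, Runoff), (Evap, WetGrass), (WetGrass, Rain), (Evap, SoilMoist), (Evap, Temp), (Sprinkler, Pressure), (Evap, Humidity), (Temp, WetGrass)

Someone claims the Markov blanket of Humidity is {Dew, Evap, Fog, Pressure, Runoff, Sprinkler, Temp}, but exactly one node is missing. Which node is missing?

Cloudy

By definition, MB(Humidity) is built from Humidity's parents, Humidity's children, and the co-parents of Humidity.
Parents of Humidity: Evap, Sprinkler.
Humidity has child Dew.
Co-parents of Humidity (other parents of its children):
  Dew's other parents are Cloudy, Fog, Pressure, Runoff, Temp.
MB(Humidity) = {Cloudy, Dew, Evap, Fog, Pressure, Runoff, Sprinkler, Temp}.
Comparing with the claimed set, Cloudy is missing.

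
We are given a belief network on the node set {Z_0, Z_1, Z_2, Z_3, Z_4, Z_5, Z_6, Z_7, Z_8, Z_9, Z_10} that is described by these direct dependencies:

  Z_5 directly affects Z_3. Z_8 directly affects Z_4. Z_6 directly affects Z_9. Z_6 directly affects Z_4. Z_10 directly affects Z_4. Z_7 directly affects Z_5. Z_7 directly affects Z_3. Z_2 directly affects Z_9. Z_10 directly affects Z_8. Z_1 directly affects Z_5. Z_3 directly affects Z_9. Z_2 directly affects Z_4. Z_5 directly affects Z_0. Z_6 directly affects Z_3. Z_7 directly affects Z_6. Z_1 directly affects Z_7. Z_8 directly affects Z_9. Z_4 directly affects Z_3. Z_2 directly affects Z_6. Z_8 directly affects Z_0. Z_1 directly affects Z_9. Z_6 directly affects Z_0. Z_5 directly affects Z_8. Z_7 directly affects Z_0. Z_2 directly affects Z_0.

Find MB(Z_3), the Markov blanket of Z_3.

{Z_1, Z_2, Z_4, Z_5, Z_6, Z_7, Z_8, Z_9}

Pa(Z_3) = {Z_4, Z_5, Z_6, Z_7}.
Children of Z_3: Z_9.
For each child, the remaining parents (spouses of Z_3):
  Z_9: Z_1, Z_2, Z_6, Z_8
MB(Z_3) = {Z_1, Z_2, Z_4, Z_5, Z_6, Z_7, Z_8, Z_9}.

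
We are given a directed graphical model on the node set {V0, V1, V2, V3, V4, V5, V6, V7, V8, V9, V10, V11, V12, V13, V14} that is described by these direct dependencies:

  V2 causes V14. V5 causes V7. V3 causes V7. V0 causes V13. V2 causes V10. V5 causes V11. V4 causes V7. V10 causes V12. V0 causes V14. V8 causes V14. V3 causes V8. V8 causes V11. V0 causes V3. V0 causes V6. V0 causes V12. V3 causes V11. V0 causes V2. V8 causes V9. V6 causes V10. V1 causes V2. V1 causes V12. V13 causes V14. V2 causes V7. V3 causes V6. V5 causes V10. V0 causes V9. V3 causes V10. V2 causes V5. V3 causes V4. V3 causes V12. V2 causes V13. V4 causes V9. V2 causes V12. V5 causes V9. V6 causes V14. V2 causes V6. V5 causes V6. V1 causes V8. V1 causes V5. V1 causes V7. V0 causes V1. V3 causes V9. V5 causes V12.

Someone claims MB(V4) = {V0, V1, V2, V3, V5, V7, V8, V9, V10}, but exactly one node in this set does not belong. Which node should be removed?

V10

The Markov blanket of a node is its parents, its children, and the other parents of its children.
V4 has parent V3.
V4's children: V7, V9.
For each child, the remaining parents (spouses of V4):
  V7's other parents are V1, V2, V3, V5.
  V9 also has parents V0, V3, V5, V8.
MB(V4) = {V0, V1, V2, V3, V5, V7, V8, V9}.
V10 is neither a parent, child, nor co-parent of V4, so it does not belong.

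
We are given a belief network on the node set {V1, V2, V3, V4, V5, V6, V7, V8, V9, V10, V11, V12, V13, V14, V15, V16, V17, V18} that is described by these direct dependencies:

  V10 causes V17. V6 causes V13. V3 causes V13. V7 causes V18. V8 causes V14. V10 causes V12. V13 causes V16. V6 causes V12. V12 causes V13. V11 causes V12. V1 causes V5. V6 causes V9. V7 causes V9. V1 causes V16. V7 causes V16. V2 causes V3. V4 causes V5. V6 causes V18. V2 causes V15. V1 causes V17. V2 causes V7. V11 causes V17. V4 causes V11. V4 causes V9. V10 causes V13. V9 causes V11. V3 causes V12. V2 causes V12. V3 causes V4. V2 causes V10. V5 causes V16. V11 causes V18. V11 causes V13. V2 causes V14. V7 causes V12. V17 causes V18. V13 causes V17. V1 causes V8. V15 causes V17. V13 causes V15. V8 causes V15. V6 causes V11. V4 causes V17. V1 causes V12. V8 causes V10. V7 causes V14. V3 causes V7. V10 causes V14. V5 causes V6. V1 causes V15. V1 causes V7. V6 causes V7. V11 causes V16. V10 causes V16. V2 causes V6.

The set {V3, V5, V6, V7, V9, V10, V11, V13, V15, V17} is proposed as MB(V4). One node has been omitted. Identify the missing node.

V1

Pa(V4) = {V3}.
V4's children: V5, V9, V11, V17.
Parents of each child, excluding V4:
  V5: V1
  V9: V6, V7
  V11: V6, V9
  V17: V1, V10, V11, V13, V15
MB(V4) = {V1, V3, V5, V6, V7, V9, V10, V11, V13, V15, V17}.
Comparing with the claimed set, V1 is missing.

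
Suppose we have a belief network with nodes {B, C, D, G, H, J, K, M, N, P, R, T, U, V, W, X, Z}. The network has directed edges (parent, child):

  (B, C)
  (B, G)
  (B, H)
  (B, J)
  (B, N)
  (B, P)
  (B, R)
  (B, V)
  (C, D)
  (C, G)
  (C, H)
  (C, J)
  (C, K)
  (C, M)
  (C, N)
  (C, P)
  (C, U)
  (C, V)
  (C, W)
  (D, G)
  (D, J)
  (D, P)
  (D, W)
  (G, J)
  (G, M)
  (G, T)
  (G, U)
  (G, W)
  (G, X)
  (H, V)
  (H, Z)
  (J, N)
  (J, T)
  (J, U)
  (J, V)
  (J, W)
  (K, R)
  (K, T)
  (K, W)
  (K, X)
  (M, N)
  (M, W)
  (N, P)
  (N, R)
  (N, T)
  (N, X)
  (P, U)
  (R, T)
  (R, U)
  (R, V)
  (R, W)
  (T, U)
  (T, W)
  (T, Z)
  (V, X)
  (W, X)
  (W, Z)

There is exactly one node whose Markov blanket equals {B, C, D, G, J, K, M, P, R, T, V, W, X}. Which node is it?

The target node must have every member of {B, C, D, G, J, K, M, P, R, T, V, W, X} as a parent, child, or co-parent, and no others.
Parents of N: B, C, J, M; children: P, R, T, X; co-parents: B, C, D, G, J, K, R, V, W.
These exactly cover the given set, so the node is N.

N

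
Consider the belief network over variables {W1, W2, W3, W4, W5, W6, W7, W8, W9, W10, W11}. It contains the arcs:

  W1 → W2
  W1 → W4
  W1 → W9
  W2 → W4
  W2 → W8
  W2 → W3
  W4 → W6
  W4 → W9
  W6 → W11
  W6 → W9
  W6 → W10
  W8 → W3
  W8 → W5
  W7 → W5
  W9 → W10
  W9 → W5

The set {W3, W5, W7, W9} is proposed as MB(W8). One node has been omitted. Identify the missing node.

By definition, MB(W8) is built from W8's parents, W8's children, and the co-parents of W8.
W8 has children W3, W5.
W8's parents: W2.
For each child, the remaining parents (spouses of W8):
  W3's other parent is W2.
  W5 also has parents W7, W9.
MB(W8) = {W2, W3, W5, W7, W9}.
Comparing with the claimed set, W2 is missing.

W2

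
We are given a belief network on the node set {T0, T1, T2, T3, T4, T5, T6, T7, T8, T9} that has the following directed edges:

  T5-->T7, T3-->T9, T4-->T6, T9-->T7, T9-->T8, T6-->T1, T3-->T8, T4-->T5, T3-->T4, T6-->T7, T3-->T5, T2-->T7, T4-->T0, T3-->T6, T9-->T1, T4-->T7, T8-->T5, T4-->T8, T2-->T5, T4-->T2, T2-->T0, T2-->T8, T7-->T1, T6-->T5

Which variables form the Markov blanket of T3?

{T2, T4, T5, T6, T8, T9}

By definition, MB(T3) is built from T3's parents, T3's children, and the co-parents of T3.
Parents of T3: none.
T3's children: T4, T5, T6, T8, T9.
For each child, the remaining parents (spouses of T3):
  T4 has no other parent.
  T6's other parent is T4.
  T9: no additional parents.
  T8's other parents are T2, T4, T9.
  parents(T5) \ {T3} = {T2, T4, T6, T8}.
MB(T3) = {T2, T4, T5, T6, T8, T9}.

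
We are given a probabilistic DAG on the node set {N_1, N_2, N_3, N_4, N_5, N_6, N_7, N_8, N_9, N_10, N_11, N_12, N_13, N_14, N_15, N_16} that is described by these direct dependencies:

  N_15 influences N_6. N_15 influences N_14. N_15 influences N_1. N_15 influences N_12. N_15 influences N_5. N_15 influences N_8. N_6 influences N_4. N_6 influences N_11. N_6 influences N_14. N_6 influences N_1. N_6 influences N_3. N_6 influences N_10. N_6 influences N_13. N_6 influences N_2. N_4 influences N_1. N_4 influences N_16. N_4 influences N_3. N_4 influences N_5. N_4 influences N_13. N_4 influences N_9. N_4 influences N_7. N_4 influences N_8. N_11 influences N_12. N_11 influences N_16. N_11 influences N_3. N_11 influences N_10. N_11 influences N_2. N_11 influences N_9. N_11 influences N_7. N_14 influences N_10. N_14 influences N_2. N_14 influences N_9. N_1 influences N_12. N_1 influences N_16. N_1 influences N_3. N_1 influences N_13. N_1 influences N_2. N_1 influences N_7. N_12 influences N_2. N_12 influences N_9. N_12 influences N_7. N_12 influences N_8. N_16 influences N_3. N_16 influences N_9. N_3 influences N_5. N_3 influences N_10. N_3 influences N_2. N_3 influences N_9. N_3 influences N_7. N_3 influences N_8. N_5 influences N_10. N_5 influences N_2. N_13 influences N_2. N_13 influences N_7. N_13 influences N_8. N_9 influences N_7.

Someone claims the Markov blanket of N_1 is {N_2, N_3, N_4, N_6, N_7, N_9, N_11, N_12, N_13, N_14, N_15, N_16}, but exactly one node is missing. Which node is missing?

N_5

The Markov blanket of a node is its parents, its children, and the other parents of its children.
Children of N_1: N_2, N_3, N_7, N_12, N_13, N_16.
N_1's parents: N_4, N_6, N_15.
For each child, the remaining parents (spouses of N_1):
  N_12: N_11, N_15
  N_16: N_4, N_11
  N_3: N_4, N_6, N_11, N_16
  N_13: N_4, N_6
  N_2: N_3, N_5, N_6, N_11, N_12, N_13, N_14
  N_7: N_3, N_4, N_9, N_11, N_12, N_13
MB(N_1) = {N_2, N_3, N_4, N_5, N_6, N_7, N_9, N_11, N_12, N_13, N_14, N_15, N_16}.
Comparing with the claimed set, N_5 is missing.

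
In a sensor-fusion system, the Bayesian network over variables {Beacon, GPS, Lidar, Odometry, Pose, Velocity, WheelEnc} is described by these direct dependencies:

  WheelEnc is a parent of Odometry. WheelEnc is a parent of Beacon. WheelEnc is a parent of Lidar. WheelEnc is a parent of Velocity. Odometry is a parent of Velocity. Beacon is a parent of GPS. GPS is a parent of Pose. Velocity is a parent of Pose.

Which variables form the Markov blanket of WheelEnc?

{Beacon, Lidar, Odometry, Velocity}

Recall MB(v) = parents ∪ children ∪ spouses, where spouses are the other parents of v's children.
Parents of WheelEnc: none.
WheelEnc has children Beacon, Lidar, Odometry, Velocity.
Other parents of WheelEnc's children:
  Odometry: —
  Beacon: —
  Lidar: —
  Velocity: Odometry
So the Markov blanket of WheelEnc is {Beacon, Lidar, Odometry, Velocity}.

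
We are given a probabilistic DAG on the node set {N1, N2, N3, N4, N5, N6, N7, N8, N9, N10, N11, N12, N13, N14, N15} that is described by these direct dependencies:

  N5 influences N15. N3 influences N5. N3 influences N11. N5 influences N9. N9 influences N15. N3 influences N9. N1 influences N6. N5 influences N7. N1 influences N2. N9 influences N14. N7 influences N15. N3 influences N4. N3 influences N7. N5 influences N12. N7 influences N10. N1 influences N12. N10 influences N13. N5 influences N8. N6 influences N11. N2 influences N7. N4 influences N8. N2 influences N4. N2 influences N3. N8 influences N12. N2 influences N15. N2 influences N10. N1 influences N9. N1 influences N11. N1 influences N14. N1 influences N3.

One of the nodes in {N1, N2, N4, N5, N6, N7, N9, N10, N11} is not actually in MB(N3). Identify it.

Pa(N3) = {N1, N2}.
N3 has children N4, N5, N7, N9, N11.
For each child, the remaining parents (spouses of N3):
  N4: N2
  N5: —
  N7: N2, N5
  N9: N1, N5
  N11: N1, N6
MB(N3) = {N1, N2, N4, N5, N6, N7, N9, N11}.
N10 is neither a parent, child, nor co-parent of N3, so it does not belong.

N10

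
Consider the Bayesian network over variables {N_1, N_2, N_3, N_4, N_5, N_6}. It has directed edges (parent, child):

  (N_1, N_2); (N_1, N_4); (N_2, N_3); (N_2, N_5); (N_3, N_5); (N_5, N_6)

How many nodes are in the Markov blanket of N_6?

1

The Markov blanket of a node is its parents, its children, and the other parents of its children.
Pa(N_6) = {N_5}.
N_6's children: none.
N_6 has no children, so there are no co-parents.
MB(N_6) = {N_5}, which has 1 node.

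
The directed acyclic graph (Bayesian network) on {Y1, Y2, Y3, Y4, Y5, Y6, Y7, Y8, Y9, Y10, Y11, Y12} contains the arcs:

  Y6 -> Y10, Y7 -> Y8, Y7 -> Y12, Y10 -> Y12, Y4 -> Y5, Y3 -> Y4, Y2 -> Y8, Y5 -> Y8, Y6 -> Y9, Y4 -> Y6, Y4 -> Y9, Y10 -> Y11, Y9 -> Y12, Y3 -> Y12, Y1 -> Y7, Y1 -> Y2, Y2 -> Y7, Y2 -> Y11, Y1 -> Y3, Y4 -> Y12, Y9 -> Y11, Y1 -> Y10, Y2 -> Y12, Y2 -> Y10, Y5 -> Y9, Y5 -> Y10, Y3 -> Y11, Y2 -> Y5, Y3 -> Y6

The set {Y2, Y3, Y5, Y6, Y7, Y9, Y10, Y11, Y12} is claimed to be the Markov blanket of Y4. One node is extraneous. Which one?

Y11

Y4 has children Y5, Y6, Y9, Y12.
Parents of Y4: Y3.
For each child, the remaining parents (spouses of Y4):
  parents(Y5) \ {Y4} = {Y2}.
  parents(Y6) \ {Y4} = {Y3}.
  Y9 also has parents Y5, Y6.
  parents(Y12) \ {Y4} = {Y2, Y3, Y7, Y9, Y10}.
MB(Y4) = {Y2, Y3, Y5, Y6, Y7, Y9, Y10, Y12}.
Y11 is neither a parent, child, nor co-parent of Y4, so it does not belong.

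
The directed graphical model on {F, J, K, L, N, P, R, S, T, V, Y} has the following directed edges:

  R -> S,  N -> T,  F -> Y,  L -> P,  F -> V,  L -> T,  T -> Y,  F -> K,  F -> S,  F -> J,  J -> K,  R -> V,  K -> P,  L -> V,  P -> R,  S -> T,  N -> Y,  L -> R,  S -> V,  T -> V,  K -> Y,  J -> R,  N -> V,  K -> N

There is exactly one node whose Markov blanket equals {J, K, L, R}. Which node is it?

P

The target node must have every member of {J, K, L, R} as a parent, child, or co-parent, and no others.
Parents of P: K, L; children: R; co-parents: J, L.
These exactly cover the given set, so the node is P.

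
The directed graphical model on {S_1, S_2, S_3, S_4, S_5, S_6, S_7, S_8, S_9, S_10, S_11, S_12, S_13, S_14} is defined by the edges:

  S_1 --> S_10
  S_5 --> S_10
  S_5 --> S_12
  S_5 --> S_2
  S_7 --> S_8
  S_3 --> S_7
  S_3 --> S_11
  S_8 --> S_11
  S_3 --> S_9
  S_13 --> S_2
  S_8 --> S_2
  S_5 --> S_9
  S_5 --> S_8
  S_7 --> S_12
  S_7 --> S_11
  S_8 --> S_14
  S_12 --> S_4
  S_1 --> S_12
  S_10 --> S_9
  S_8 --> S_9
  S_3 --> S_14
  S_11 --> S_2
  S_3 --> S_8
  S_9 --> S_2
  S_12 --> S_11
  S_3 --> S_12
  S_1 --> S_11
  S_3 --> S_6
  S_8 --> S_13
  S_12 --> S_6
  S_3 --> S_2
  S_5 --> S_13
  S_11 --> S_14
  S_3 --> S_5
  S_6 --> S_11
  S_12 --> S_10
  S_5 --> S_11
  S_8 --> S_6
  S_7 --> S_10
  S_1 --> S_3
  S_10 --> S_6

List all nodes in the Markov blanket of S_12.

{S_1, S_3, S_4, S_5, S_6, S_7, S_8, S_10, S_11}

S_12 has parents S_1, S_3, S_5, S_7.
Ch(S_12) = {S_4, S_6, S_10, S_11}.
Other parents of S_12's children:
  S_10: S_1, S_5, S_7
  S_6: S_3, S_8, S_10
  S_11: S_1, S_3, S_5, S_6, S_7, S_8
  S_4: —
Union: {S_1, S_3, S_5, S_7} ∪ {S_4, S_6, S_10, S_11} ∪ {S_1, S_3, S_5, S_6, S_7, S_8, S_10} = {S_1, S_3, S_4, S_5, S_6, S_7, S_8, S_10, S_11}.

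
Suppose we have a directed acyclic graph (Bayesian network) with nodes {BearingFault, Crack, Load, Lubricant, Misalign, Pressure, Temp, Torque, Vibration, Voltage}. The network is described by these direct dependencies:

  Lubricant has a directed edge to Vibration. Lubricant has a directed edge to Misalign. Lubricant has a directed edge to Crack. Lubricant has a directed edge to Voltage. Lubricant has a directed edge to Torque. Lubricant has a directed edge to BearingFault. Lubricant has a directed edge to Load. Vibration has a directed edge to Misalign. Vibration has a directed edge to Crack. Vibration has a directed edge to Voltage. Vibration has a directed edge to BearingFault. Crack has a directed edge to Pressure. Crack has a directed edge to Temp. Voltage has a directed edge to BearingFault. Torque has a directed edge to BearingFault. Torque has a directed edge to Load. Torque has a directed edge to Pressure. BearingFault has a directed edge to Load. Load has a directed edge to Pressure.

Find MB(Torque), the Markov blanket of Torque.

{BearingFault, Crack, Load, Lubricant, Pressure, Vibration, Voltage}

A node's Markov blanket = Pa ∪ Ch ∪ (parents of Ch other than the node itself).
Children of Torque: BearingFault, Load, Pressure.
Pa(Torque) = {Lubricant}.
Other parents of Torque's children:
  BearingFault: Lubricant, Vibration, Voltage
  Load: BearingFault, Lubricant
  Pressure: Crack, Load
Union: {Lubricant} ∪ {BearingFault, Load, Pressure} ∪ {BearingFault, Crack, Load, Lubricant, Vibration, Voltage} = {BearingFault, Crack, Load, Lubricant, Pressure, Vibration, Voltage}.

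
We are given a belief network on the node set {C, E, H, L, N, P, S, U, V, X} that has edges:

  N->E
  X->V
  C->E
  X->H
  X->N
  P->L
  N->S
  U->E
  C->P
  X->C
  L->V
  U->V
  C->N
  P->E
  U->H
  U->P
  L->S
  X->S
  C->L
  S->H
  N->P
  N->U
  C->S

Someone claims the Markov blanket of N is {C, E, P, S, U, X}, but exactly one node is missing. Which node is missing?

The Markov blanket of a node is its parents, its children, and the other parents of its children.
Parents of N: C, X.
N's children: E, P, S, U.
Other parents of N's children:
  U: —
  P: C, U
  S: C, L, X
  E: C, P, U
MB(N) = {C, E, L, P, S, U, X}.
Comparing with the claimed set, L is missing.

L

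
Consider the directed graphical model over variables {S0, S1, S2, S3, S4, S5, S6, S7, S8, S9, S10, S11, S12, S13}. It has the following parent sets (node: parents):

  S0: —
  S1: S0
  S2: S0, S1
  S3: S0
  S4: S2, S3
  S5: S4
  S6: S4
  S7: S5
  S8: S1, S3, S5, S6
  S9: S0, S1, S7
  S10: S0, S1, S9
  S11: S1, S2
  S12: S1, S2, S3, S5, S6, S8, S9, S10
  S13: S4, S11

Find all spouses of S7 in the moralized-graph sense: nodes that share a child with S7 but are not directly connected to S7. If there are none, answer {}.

{S0, S1}

Children of S7: S9.
  S9 also has parents S0, S1.
Excluding nodes already adjacent to S7 (S5, S9), the co-parent-only contribution is {S0, S1}.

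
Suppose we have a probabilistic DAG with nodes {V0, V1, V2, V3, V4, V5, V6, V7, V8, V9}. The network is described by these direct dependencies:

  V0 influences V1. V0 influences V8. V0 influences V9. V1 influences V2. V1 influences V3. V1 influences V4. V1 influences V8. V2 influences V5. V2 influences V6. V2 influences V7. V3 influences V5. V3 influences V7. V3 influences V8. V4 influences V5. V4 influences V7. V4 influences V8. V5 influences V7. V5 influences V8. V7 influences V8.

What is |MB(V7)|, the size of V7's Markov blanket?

7

The Markov blanket of a node is its parents, its children, and the other parents of its children.
V7's parents: V2, V3, V4, V5.
Ch(V7) = {V8}.
Co-parents of V7 (other parents of its children):
  V8: V0, V1, V3, V4, V5
MB(V7) = {V0, V1, V2, V3, V4, V5, V8}, which has 7 nodes.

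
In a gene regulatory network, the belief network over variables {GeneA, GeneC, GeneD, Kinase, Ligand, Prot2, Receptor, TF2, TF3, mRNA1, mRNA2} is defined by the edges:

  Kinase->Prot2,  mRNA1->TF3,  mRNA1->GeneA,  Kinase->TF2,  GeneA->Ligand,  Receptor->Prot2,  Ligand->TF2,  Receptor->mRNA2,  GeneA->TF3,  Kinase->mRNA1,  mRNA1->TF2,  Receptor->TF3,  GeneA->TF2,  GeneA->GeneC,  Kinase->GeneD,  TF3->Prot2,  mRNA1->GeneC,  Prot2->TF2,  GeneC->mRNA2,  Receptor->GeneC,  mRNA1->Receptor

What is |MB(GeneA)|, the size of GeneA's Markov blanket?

By definition, MB(GeneA) is built from GeneA's parents, GeneA's children, and the co-parents of GeneA.
GeneA's parents: mRNA1.
GeneA has children GeneC, Ligand, TF2, TF3.
Co-parents of GeneA (other parents of its children):
  parents(TF3) \ {GeneA} = {Receptor, mRNA1}.
  Ligand: no additional parents.
  GeneC's other parents are Receptor, mRNA1.
  parents(TF2) \ {GeneA} = {Kinase, Ligand, Prot2, mRNA1}.
MB(GeneA) = {GeneC, Kinase, Ligand, Prot2, Receptor, TF2, TF3, mRNA1}, which has 8 nodes.

8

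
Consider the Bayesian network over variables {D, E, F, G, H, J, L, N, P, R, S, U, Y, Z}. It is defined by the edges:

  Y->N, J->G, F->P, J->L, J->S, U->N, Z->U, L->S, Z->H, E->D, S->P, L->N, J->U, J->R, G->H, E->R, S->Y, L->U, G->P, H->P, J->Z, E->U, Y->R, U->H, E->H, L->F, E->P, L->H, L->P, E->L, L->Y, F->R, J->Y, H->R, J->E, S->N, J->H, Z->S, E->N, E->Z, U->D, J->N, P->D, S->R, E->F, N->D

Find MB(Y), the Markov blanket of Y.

{E, F, H, J, L, N, R, S, U}

The Markov blanket of a node is its parents, its children, and the other parents of its children.
Ch(Y) = {N, R}.
Parents of Y: J, L, S.
Other parents of Y's children:
  N: E, J, L, S, U
  R: E, F, H, J, S
So the Markov blanket of Y is {E, F, H, J, L, N, R, S, U}.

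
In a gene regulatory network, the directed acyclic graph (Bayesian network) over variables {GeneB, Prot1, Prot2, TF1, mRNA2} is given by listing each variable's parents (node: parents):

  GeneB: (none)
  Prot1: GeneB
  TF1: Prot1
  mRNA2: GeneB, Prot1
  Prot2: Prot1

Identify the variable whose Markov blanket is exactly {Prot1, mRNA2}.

GeneB

The target node must have every member of {Prot1, mRNA2} as a parent, child, or co-parent, and no others.
Parents of GeneB: none; children: Prot1, mRNA2; co-parents: Prot1.
These exactly cover the given set, so the node is GeneB.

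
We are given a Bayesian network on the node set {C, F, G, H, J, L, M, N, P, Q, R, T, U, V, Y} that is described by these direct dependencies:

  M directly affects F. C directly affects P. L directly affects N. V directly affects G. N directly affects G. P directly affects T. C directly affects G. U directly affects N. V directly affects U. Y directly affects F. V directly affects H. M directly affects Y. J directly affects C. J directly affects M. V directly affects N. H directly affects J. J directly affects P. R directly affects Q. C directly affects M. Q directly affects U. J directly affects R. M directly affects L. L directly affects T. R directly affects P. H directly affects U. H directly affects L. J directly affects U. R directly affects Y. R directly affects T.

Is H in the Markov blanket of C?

Recall MB(v) = parents ∪ children ∪ spouses, where spouses are the other parents of v's children.
C's parents: J.
Children of C: G, M, P.
Other parents of C's children:
  M also has parent J.
  parents(P) \ {C} = {J, R}.
  parents(G) \ {C} = {N, V}.
MB(C) = {G, J, M, N, P, R, V}; H is not in this set.

No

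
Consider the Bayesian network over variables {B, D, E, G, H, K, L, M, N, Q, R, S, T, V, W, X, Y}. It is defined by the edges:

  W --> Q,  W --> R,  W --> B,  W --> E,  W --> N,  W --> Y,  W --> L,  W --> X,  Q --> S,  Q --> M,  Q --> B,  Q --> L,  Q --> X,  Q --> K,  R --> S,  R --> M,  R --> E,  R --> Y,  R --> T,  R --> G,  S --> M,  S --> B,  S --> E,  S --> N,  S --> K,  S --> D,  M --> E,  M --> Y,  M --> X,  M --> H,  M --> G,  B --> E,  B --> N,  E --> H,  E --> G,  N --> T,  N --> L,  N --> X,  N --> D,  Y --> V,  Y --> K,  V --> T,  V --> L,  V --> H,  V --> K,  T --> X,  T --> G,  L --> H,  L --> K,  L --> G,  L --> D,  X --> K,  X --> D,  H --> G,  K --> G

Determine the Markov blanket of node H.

A node's Markov blanket = Pa ∪ Ch ∪ (parents of Ch other than the node itself).
H's parents: E, L, M, V.
Children of H: G.
Parents of each child, excluding H:
  G also has parents E, K, L, M, R, T.
Taking the union gives {E, G, K, L, M, R, T, V}.

{E, G, K, L, M, R, T, V}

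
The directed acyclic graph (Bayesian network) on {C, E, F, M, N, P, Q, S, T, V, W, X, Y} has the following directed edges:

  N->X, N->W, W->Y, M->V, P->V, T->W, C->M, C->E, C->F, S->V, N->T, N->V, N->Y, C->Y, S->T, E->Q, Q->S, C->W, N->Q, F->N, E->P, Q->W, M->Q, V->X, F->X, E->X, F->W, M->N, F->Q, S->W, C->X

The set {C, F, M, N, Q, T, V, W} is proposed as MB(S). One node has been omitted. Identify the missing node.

By definition, MB(S) is built from S's parents, S's children, and the co-parents of S.
Pa(S) = {Q}.
Children of S: T, V, W.
Other parents of S's children:
  T's other parent is N.
  parents(V) \ {S} = {M, N, P}.
  W also has parents C, F, N, Q, T.
MB(S) = {C, F, M, N, P, Q, T, V, W}.
Comparing with the claimed set, P is missing.

P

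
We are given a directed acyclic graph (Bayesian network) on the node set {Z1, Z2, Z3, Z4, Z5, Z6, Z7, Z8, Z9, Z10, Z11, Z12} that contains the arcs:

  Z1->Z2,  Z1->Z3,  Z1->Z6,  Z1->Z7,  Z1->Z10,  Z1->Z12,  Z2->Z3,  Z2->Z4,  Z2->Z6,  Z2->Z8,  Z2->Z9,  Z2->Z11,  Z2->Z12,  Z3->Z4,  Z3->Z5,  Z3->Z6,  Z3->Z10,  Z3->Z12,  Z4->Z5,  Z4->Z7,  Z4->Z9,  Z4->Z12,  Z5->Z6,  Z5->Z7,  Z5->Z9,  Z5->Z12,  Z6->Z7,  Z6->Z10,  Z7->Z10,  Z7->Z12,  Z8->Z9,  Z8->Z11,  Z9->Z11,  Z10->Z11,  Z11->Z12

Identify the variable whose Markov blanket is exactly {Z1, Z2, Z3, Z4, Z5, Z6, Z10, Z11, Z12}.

Z7

The target node must have every member of {Z1, Z2, Z3, Z4, Z5, Z6, Z10, Z11, Z12} as a parent, child, or co-parent, and no others.
Parents of Z7: Z1, Z4, Z5, Z6; children: Z10, Z12; co-parents: Z1, Z2, Z3, Z4, Z5, Z6, Z11.
These exactly cover the given set, so the node is Z7.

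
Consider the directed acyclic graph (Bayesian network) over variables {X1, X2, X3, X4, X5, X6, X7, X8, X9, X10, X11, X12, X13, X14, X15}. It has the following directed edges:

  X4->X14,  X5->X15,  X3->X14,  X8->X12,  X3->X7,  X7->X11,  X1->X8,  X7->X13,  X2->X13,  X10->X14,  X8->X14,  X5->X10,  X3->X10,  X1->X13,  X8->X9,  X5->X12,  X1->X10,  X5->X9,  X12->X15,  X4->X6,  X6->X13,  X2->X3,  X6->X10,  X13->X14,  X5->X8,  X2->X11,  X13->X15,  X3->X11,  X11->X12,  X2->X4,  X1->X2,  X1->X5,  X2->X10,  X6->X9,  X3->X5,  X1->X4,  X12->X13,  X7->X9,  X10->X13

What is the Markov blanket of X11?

Pa(X11) = {X2, X3, X7}.
Children of X11: X12.
Other parents of X11's children:
  X12 also has parents X5, X8.
Taking the union gives {X2, X3, X5, X7, X8, X12}.

{X2, X3, X5, X7, X8, X12}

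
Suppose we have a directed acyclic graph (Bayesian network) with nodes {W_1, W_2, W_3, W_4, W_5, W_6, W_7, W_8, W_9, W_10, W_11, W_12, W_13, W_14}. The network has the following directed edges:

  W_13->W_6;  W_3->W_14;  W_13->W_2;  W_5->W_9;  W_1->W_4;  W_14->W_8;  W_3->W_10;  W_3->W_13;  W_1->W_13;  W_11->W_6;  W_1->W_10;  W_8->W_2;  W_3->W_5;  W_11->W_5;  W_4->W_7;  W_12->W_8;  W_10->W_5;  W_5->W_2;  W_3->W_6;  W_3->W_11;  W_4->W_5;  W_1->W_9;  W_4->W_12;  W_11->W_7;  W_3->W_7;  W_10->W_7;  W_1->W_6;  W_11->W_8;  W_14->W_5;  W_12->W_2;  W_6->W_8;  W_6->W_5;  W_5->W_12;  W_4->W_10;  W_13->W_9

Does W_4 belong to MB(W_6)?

W_4 is a co-parent of W_6: both are parents of W_5.
So W_4 ∈ MB(W_6).

Yes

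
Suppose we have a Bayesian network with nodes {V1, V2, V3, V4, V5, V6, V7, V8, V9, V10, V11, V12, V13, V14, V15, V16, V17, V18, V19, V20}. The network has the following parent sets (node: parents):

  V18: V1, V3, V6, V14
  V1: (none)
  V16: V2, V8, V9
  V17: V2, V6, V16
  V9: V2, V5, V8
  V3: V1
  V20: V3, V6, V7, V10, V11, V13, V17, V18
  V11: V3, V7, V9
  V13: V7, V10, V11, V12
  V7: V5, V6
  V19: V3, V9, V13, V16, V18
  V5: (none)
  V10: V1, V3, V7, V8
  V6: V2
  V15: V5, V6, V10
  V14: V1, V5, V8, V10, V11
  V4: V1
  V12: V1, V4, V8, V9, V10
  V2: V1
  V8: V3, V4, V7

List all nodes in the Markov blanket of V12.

A node's Markov blanket = Pa ∪ Ch ∪ (parents of Ch other than the node itself).
Pa(V12) = {V1, V4, V8, V9, V10}.
V12's children: V13.
Co-parents of V12 (other parents of its children):
  V13: V7, V10, V11
So the Markov blanket of V12 is {V1, V4, V7, V8, V9, V10, V11, V13}.

{V1, V4, V7, V8, V9, V10, V11, V13}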